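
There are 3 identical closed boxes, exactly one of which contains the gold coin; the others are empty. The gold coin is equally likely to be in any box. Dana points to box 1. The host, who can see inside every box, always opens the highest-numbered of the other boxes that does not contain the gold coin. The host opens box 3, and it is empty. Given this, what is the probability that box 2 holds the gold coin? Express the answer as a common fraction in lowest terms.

Consider each possible location of the gold coin in turn.
If it is in either of boxes 1 and 2 (prior 1/3 each): box 3 is the highest-numbered option available, probability 1; weight (1/3)·1 = 1/3 each.
If it is in box 3 (prior 1/3): the host opened box 3, so this case is ruled out; weight (1/3)·0 = 0.
The weights sum to 2/3.
So P(the gold coin in box 2 | the host opened box 3) = (1/3) / (2/3) = 1/2.

1/2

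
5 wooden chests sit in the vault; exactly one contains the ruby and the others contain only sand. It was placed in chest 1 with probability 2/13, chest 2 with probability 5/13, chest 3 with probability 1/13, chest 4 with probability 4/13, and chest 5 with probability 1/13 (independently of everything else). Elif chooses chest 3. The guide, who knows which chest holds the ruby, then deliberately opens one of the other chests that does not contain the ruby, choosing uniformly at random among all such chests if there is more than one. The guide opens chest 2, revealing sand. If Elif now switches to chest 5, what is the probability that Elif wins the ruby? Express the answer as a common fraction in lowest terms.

4/31

Consider each possible location of the ruby in turn.
If it is in chest 1 (prior 2/13): the guide has 3 equally likely choices, so probability 1/3; weight (2/13)·(1/3) = 2/39.
If it is in chest 2 (prior 5/13): the guide opened chest 2, so this case is ruled out; weight (5/13)·0 = 0.
If it is in chest 3 (prior 1/13): the guide has 4 equally likely choices, so probability 1/4; weight (1/13)·(1/4) = 1/52.
If it is in chest 4 (prior 4/13): the guide has 3 equally likely choices, so probability 1/3; weight (4/13)·(1/3) = 4/39.
If it is in chest 5 (prior 1/13): the guide has 3 equally likely choices, so probability 1/3; weight (1/13)·(1/3) = 1/39.
The weights sum to 31/156.
So P(the ruby in chest 5 | the guide opened chest 2) = (1/39) / (31/156) = 4/31.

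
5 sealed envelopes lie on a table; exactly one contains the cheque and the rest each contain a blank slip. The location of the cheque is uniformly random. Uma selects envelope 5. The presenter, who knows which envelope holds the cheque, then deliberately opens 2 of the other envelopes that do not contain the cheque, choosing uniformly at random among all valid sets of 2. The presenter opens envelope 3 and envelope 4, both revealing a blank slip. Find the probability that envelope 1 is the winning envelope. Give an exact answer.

2/5

Condition on the true location of the cheque.
If it is in either of envelopes 1 and 2 (prior 1/5 each): the presenter has 3 equally likely choices, so probability 1/3; weight (1/5)·(1/3) = 1/15 each.
If it is in either of envelopes 3 and 4 (prior 1/5 each): that envelope was opened and seen not to hold the prize — ruled out; weight (1/5)·0 = 0 each.
If it is in envelope 5 (prior 1/5): the presenter has 6 equally likely choices, so probability 1/6; weight (1/5)·(1/6) = 1/30.
The weights sum to 1/6.
So P(the cheque in envelope 1 | the presenter opened envelope 3 and envelope 4) = (1/15) / (1/6) = 2/5.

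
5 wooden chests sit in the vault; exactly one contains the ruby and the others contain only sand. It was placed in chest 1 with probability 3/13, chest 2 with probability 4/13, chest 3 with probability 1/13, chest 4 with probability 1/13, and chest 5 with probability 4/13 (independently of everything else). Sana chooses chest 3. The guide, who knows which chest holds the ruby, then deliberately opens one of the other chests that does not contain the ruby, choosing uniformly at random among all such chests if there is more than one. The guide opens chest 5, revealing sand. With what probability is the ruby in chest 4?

Condition on the true location of the ruby.
If it is in chest 1 (prior 3/13): the guide has 3 equally likely choices, so probability 1/3; weight (3/13)·(1/3) = 1/13.
If it is in chest 2 (prior 4/13): the guide has 3 equally likely choices, so probability 1/3; weight (4/13)·(1/3) = 4/39.
If it is in chest 3 (prior 1/13): the guide has 4 equally likely choices, so probability 1/4; weight (1/13)·(1/4) = 1/52.
If it is in chest 4 (prior 1/13): the guide has 3 equally likely choices, so probability 1/3; weight (1/13)·(1/3) = 1/39.
If it is in chest 5 (prior 4/13): the guide opened chest 5, so this case is ruled out; weight (4/13)·0 = 0.
The weights sum to 35/156.
So P(the ruby in chest 4 | the guide opened chest 5) = (1/39) / (35/156) = 4/35.

4/35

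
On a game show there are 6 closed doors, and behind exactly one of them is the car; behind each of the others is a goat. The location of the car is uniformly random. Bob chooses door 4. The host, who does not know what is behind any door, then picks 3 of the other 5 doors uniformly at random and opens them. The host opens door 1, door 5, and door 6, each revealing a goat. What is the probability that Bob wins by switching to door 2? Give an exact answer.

1/3

Apply Bayes' rule, conditioning on where the car actually is.
If it is behind any of doors 1, 5, and 6 (prior 1/6 each): that door was opened and seen not to hold the prize — ruled out; weight (1/6)·0 = 0 each.
If it is behind any of doors 2, 3, and 4 (prior 1/6 each): the host picks exactly this set with probability 1/10 regardless, and none is the prize; weight (1/6)·(1/10) = 1/60 each.
The weights sum to 1/20.
So P(the car behind door 2 | the host opened door 1, door 5, and door 6) = (1/60) / (1/20) = 1/3.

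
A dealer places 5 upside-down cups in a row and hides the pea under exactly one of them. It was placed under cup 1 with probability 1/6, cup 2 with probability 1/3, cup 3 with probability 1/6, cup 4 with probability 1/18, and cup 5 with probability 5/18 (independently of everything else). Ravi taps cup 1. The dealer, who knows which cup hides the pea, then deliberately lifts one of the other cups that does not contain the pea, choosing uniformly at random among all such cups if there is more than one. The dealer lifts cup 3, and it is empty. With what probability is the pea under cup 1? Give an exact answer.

Consider each possible location of the pea in turn.
If it is under cup 1 (prior 1/6): the dealer has 4 equally likely choices, so probability 1/4; weight (1/6)·(1/4) = 1/24.
If it is under cup 2 (prior 1/3): the dealer has 3 equally likely choices, so probability 1/3; weight (1/3)·(1/3) = 1/9.
If it is under cup 3 (prior 1/6): the dealer opened cup 3, so this case is ruled out; weight (1/6)·0 = 0.
If it is under cup 4 (prior 1/18): the dealer has 3 equally likely choices, so probability 1/3; weight (1/18)·(1/3) = 1/54.
If it is under cup 5 (prior 5/18): the dealer has 3 equally likely choices, so probability 1/3; weight (5/18)·(1/3) = 5/54.
The weights sum to 19/72.
So P(the pea under cup 1 | the dealer opened cup 3) = (1/24) / (19/72) = 3/19.

3/19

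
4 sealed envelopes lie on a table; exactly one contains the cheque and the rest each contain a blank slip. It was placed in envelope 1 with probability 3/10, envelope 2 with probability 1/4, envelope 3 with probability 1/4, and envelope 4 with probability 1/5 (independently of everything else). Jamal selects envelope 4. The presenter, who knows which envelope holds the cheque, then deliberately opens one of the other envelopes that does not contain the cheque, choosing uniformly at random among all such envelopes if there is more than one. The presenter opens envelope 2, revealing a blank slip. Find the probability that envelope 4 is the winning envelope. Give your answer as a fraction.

Consider each possible location of the cheque in turn.
If it is in envelope 1 (prior 3/10): the presenter has 2 equally likely choices, so probability 1/2; weight (3/10)·(1/2) = 3/20.
If it is in envelope 2 (prior 1/4): the presenter opened envelope 2, so this case is ruled out; weight (1/4)·0 = 0.
If it is in envelope 3 (prior 1/4): the presenter has 2 equally likely choices, so probability 1/2; weight (1/4)·(1/2) = 1/8.
If it is in envelope 4 (prior 1/5): the presenter has 3 equally likely choices, so probability 1/3; weight (1/5)·(1/3) = 1/15.
The weights sum to 41/120.
So P(the cheque in envelope 4 | the presenter opened envelope 2) = (1/15) / (41/120) = 8/41.

8/41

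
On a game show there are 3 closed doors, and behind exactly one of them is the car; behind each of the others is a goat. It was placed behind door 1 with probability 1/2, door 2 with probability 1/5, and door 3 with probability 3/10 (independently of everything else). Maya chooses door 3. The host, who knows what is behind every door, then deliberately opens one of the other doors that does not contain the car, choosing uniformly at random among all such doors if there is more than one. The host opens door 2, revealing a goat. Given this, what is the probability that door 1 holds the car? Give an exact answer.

Apply Bayes' rule, conditioning on where the car actually is.
If it is behind door 1 (prior 1/2): the host has no choice, probability 1; weight (1/2)·1 = 1/2.
If it is behind door 2 (prior 1/5): the host opened door 2, so this case is ruled out; weight (1/5)·0 = 0.
If it is behind door 3 (prior 3/10): the host has 2 equally likely choices, so probability 1/2; weight (3/10)·(1/2) = 3/20.
The weights sum to 13/20.
So P(the car behind door 1 | the host opened door 2) = (1/2) / (13/20) = 10/13.

10/13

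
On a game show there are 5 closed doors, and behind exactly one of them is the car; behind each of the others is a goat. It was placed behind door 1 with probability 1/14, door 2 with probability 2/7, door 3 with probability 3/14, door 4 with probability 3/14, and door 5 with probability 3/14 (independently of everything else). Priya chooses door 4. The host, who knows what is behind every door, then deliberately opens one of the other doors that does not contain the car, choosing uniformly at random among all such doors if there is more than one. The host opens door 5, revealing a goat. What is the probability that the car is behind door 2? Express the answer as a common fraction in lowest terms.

Apply Bayes' rule, conditioning on where the car actually is.
If it is behind door 1 (prior 1/14): the host has 3 equally likely choices, so probability 1/3; weight (1/14)·(1/3) = 1/42.
If it is behind door 2 (prior 2/7): the host has 3 equally likely choices, so probability 1/3; weight (2/7)·(1/3) = 2/21.
If it is behind door 3 (prior 3/14): the host has 3 equally likely choices, so probability 1/3; weight (3/14)·(1/3) = 1/14.
If it is behind door 4 (prior 3/14): the host has 4 equally likely choices, so probability 1/4; weight (3/14)·(1/4) = 3/56.
If it is behind door 5 (prior 3/14): the host opened door 5, so this case is ruled out; weight (3/14)·0 = 0.
The weights sum to 41/168.
So P(the car behind door 2 | the host opened door 5) = (2/21) / (41/168) = 16/41.

16/41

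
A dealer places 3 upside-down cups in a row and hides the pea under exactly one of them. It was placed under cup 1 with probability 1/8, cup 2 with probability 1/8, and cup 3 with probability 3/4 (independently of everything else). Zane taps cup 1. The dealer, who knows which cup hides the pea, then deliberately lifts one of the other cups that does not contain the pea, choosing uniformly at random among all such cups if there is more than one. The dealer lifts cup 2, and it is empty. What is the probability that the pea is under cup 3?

12/13

Condition on the true location of the pea.
If it is under cup 1 (prior 1/8): the dealer has 2 equally likely choices, so probability 1/2; weight (1/8)·(1/2) = 1/16.
If it is under cup 2 (prior 1/8): the dealer opened cup 2, so this case is ruled out; weight (1/8)·0 = 0.
If it is under cup 3 (prior 3/4): the dealer has no choice, probability 1; weight (3/4)·1 = 3/4.
The weights sum to 13/16.
So P(the pea under cup 3 | the dealer opened cup 2) = (3/4) / (13/16) = 12/13.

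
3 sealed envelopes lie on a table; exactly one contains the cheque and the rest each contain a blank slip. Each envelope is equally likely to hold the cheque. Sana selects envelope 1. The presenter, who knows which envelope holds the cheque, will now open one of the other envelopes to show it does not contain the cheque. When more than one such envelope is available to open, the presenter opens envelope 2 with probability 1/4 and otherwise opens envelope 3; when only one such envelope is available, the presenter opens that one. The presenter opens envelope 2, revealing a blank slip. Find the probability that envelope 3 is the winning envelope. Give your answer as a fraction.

4/5

Apply Bayes' rule, conditioning on where the cheque actually is.
If it is in envelope 1 (prior 1/3): envelope 2 is available, opened with probability 1/4; weight (1/3)·(1/4) = 1/12.
If it is in envelope 2 (prior 1/3): the presenter opened envelope 2, so this case is ruled out; weight (1/3)·0 = 0.
If it is in envelope 3 (prior 1/3): only envelope 2 is available, probability 1; weight (1/3)·1 = 1/3.
The weights sum to 5/12.
So P(the cheque in envelope 3 | the presenter opened envelope 2) = (1/3) / (5/12) = 4/5.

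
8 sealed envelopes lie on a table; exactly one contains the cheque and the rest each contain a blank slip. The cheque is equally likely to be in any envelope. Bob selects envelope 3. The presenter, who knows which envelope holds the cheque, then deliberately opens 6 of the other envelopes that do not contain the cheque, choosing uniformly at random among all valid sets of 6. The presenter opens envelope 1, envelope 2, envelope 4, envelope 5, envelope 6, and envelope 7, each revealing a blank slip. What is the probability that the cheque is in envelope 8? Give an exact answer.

7/8

Apply Bayes' rule, conditioning on where the cheque actually is.
If it is in any of envelopes 1, 2, 4, 5, 6, and 7 (prior 1/8 each): that envelope was opened and seen not to hold the prize — ruled out; weight (1/8)·0 = 0 each.
If it is in envelope 3 (prior 1/8): the presenter has 7 equally likely choices, so probability 1/7; weight (1/8)·(1/7) = 1/56.
If it is in envelope 8 (prior 1/8): the presenter has no choice, probability 1; weight (1/8)·1 = 1/8.
The weights sum to 1/7.
So P(the cheque in envelope 8 | the presenter opened envelope 1, envelope 2, envelope 4, envelope 5, envelope 6, and envelope 7) = (1/8) / (1/7) = 7/8.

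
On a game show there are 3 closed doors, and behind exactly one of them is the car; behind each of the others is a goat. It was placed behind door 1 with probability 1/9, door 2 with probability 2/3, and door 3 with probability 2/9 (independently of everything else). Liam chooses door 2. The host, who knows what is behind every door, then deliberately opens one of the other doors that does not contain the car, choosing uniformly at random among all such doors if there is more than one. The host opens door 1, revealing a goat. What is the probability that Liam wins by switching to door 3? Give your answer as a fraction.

2/5

Apply Bayes' rule, conditioning on where the car actually is.
If it is behind door 1 (prior 1/9): the host opened door 1, so this case is ruled out; weight (1/9)·0 = 0.
If it is behind door 2 (prior 2/3): the host has 2 equally likely choices, so probability 1/2; weight (2/3)·(1/2) = 1/3.
If it is behind door 3 (prior 2/9): the host has no choice, probability 1; weight (2/9)·1 = 2/9.
The weights sum to 5/9.
So P(the car behind door 3 | the host opened door 1) = (2/9) / (5/9) = 2/5.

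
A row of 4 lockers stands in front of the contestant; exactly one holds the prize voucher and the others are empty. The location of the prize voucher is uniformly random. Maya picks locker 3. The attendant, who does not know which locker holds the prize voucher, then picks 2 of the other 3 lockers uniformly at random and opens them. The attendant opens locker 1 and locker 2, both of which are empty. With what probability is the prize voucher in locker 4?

1/2

Because the attendant chose which lockers to open without knowing where the prize voucher is, the choice is independent of the prize location. Learning that none of the 2 opened lockers holds the prize voucher simply rules out those 2 locations and leaves the remaining 2 lockers still equally likely by symmetry.
So P(the prize voucher in locker 4) = 1/2.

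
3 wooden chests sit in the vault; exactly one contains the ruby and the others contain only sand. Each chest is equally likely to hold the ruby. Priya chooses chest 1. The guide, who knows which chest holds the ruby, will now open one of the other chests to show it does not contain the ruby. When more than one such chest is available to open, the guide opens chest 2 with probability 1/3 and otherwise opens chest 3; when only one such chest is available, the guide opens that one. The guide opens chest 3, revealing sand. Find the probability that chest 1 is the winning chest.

2/5

Apply Bayes' rule, conditioning on where the ruby actually is.
If it is in chest 1 (prior 1/3): chest 2 is available but not opened, probability 2/3; weight (1/3)·(2/3) = 2/9.
If it is in chest 2 (prior 1/3): only chest 3 is available, probability 1; weight (1/3)·1 = 1/3.
If it is in chest 3 (prior 1/3): the guide opened chest 3, so this case is ruled out; weight (1/3)·0 = 0.
The weights sum to 5/9.
So P(the ruby in chest 1 | the guide opened chest 3) = (2/9) / (5/9) = 2/5.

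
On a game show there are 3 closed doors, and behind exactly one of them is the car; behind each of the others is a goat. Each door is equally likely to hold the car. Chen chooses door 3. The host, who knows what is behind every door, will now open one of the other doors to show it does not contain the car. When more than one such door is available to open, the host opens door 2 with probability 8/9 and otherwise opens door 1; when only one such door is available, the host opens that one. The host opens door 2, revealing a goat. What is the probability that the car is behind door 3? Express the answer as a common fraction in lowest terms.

Condition on the true location of the car.
If it is behind door 1 (prior 1/3): only door 2 is available, probability 1; weight (1/3)·1 = 1/3.
If it is behind door 2 (prior 1/3): the host opened door 2, so this case is ruled out; weight (1/3)·0 = 0.
If it is behind door 3 (prior 1/3): door 2 is available, opened with probability 8/9; weight (1/3)·(8/9) = 8/27.
The weights sum to 17/27.
So P(the car behind door 3 | the host opened door 2) = (8/27) / (17/27) = 8/17.

8/17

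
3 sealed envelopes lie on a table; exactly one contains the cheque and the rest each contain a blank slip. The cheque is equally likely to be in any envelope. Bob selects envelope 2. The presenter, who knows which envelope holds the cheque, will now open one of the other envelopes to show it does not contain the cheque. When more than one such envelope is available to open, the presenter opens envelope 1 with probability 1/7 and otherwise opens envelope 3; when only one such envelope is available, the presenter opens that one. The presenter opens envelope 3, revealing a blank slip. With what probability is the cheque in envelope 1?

7/13

Consider each possible location of the cheque in turn.
If it is in envelope 1 (prior 1/3): only envelope 3 is available, probability 1; weight (1/3)·1 = 1/3.
If it is in envelope 2 (prior 1/3): envelope 1 is available but not opened, probability 6/7; weight (1/3)·(6/7) = 2/7.
If it is in envelope 3 (prior 1/3): the presenter opened envelope 3, so this case is ruled out; weight (1/3)·0 = 0.
The weights sum to 13/21.
So P(the cheque in envelope 1 | the presenter opened envelope 3) = (1/3) / (13/21) = 7/13.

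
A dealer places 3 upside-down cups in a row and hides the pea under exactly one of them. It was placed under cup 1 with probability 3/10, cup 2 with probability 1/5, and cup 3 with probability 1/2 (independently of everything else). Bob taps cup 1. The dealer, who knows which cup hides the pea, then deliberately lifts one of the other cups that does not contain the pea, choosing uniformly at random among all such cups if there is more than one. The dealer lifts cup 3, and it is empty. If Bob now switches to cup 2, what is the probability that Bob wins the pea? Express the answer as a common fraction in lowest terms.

Condition on the true location of the pea.
If it is under cup 1 (prior 3/10): the dealer has 2 equally likely choices, so probability 1/2; weight (3/10)·(1/2) = 3/20.
If it is under cup 2 (prior 1/5): the dealer has no choice, probability 1; weight (1/5)·1 = 1/5.
If it is under cup 3 (prior 1/2): the dealer opened cup 3, so this case is ruled out; weight (1/2)·0 = 0.
The weights sum to 7/20.
So P(the pea under cup 2 | the dealer opened cup 3) = (1/5) / (7/20) = 4/7.

4/7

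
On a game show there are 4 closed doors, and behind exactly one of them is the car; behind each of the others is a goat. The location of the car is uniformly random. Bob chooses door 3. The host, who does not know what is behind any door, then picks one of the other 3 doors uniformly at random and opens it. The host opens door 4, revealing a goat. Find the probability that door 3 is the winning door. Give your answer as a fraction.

Apply Bayes' rule, conditioning on where the car actually is.
If it is behind any of doors 1, 2, and 3 (prior 1/4 each): the host picks door 4 with probability 1/3 regardless, and it is not the prize; weight (1/4)·(1/3) = 1/12 each.
If it is behind door 4 (prior 1/4): the host opened door 4, so this case is ruled out; weight (1/4)·0 = 0.
The weights sum to 1/4.
So P(the car behind door 3 | the host opened door 4) = (1/12) / (1/4) = 1/3.

1/3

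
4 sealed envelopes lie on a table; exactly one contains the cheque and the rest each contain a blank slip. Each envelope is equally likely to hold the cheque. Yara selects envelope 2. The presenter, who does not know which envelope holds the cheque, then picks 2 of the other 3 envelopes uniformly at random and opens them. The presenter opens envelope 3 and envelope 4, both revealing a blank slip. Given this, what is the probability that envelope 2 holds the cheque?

1/2

Because the presenter chose which envelopes to open without knowing where the cheque is, the choice is independent of the prize location. Learning that none of the 2 opened envelopes holds the cheque simply rules out those 2 locations and leaves the remaining 2 envelopes still equally likely by symmetry.
So P(the cheque in envelope 2) = 1/2.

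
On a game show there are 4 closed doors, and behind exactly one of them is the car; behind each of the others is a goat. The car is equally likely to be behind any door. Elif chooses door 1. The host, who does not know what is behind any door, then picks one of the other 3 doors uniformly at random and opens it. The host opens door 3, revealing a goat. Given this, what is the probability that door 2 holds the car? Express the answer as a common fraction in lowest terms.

Condition on the true location of the car.
If it is behind any of doors 1, 2, and 4 (prior 1/4 each): the host picks door 3 with probability 1/3 regardless, and it is not the prize; weight (1/4)·(1/3) = 1/12 each.
If it is behind door 3 (prior 1/4): the host opened door 3, so this case is ruled out; weight (1/4)·0 = 0.
The weights sum to 1/4.
So P(the car behind door 2 | the host opened door 3) = (1/12) / (1/4) = 1/3.

1/3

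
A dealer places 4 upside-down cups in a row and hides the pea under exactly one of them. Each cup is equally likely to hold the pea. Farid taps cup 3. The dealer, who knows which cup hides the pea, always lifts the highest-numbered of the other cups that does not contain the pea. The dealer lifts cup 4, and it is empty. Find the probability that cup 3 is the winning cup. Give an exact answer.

1/3

Apply Bayes' rule, conditioning on where the pea actually is.
If it is under any of cups 1, 2, and 3 (prior 1/4 each): cup 4 is the highest-numbered option available, probability 1; weight (1/4)·1 = 1/4 each.
If it is under cup 4 (prior 1/4): the dealer opened cup 4, so this case is ruled out; weight (1/4)·0 = 0.
The weights sum to 3/4.
So P(the pea under cup 3 | the dealer opened cup 4) = (1/4) / (3/4) = 1/3.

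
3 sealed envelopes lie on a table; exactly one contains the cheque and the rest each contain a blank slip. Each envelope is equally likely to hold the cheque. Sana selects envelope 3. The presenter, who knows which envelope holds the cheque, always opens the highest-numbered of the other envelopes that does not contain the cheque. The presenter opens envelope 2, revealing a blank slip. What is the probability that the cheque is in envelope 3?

1/2

Consider each possible location of the cheque in turn.
If it is in either of envelopes 1 and 3 (prior 1/3 each): envelope 2 is the highest-numbered option available, probability 1; weight (1/3)·1 = 1/3 each.
If it is in envelope 2 (prior 1/3): the presenter opened envelope 2, so this case is ruled out; weight (1/3)·0 = 0.
The weights sum to 2/3.
So P(the cheque in envelope 3 | the presenter opened envelope 2) = (1/3) / (2/3) = 1/2.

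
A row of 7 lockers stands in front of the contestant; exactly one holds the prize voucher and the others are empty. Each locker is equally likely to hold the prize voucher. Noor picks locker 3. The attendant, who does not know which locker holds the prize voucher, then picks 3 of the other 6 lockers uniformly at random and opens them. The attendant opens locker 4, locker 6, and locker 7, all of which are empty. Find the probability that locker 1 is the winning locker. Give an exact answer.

1/4

Because the attendant chose which lockers to open without knowing where the prize voucher is, the choice is independent of the prize location. Learning that none of the 3 opened lockers holds the prize voucher simply rules out those 3 locations and leaves the remaining 4 lockers still equally likely by symmetry.
So P(the prize voucher in locker 1) = 1/4.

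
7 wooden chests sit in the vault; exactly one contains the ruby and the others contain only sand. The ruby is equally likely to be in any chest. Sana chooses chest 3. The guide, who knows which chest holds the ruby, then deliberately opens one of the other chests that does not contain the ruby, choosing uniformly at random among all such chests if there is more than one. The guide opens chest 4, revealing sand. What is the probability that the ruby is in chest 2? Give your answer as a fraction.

Consider each possible location of the ruby in turn.
If it is in any of chests 1, 2, 5, 6, and 7 (prior 1/7 each): the guide has 5 equally likely choices, so probability 1/5; weight (1/7)·(1/5) = 1/35 each.
If it is in chest 3 (prior 1/7): the guide has 6 equally likely choices, so probability 1/6; weight (1/7)·(1/6) = 1/42.
If it is in chest 4 (prior 1/7): the guide opened chest 4, so this case is ruled out; weight (1/7)·0 = 0.
The weights sum to 1/6.
So P(the ruby in chest 2 | the guide opened chest 4) = (1/35) / (1/6) = 6/35.

6/35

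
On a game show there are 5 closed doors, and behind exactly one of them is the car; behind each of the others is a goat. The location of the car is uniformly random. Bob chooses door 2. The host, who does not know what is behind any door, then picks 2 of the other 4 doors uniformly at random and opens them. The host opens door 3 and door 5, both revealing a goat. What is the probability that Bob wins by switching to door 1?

Apply Bayes' rule, conditioning on where the car actually is.
If it is behind any of doors 1, 2, and 4 (prior 1/5 each): the host picks exactly this set with probability 1/6 regardless, and none is the prize; weight (1/5)·(1/6) = 1/30 each.
If it is behind either of doors 3 and 5 (prior 1/5 each): that door was opened and seen not to hold the prize — ruled out; weight (1/5)·0 = 0 each.
The weights sum to 1/10.
So P(the car behind door 1 | the host opened door 3 and door 5) = (1/30) / (1/10) = 1/3.

1/3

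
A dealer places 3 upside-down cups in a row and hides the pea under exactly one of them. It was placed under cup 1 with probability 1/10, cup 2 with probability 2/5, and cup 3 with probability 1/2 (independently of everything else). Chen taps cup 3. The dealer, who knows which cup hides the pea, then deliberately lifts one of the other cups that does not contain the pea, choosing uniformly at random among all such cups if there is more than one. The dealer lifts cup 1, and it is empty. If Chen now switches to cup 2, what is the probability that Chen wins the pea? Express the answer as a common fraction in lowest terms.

Condition on the true location of the pea.
If it is under cup 1 (prior 1/10): the dealer opened cup 1, so this case is ruled out; weight (1/10)·0 = 0.
If it is under cup 2 (prior 2/5): the dealer has no choice, probability 1; weight (2/5)·1 = 2/5.
If it is under cup 3 (prior 1/2): the dealer has 2 equally likely choices, so probability 1/2; weight (1/2)·(1/2) = 1/4.
The weights sum to 13/20.
So P(the pea under cup 2 | the dealer opened cup 1) = (2/5) / (13/20) = 8/13.

8/13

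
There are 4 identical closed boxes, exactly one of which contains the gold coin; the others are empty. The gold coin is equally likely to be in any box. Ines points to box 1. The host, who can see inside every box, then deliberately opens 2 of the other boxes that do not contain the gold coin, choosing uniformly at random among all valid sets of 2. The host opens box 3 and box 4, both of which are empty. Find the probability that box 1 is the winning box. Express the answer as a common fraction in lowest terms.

1/4

Apply Bayes' rule, conditioning on where the gold coin actually is.
If it is in box 1 (prior 1/4): the host has 3 equally likely choices, so probability 1/3; weight (1/4)·(1/3) = 1/12.
If it is in box 2 (prior 1/4): the host has no choice, probability 1; weight (1/4)·1 = 1/4.
If it is in either of boxes 3 and 4 (prior 1/4 each): that box was opened and seen not to hold the prize — ruled out; weight (1/4)·0 = 0 each.
The weights sum to 1/3.
So P(the gold coin in box 1 | the host opened box 3 and box 4) = (1/12) / (1/3) = 1/4.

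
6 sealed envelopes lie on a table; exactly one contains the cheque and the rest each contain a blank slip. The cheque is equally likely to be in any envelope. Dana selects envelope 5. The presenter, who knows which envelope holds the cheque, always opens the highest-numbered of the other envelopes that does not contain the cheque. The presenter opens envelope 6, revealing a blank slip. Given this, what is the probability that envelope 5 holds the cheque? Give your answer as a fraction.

1/5

Condition on the true location of the cheque.
If it is in any of envelopes 1, 2, 3, 4, and 5 (prior 1/6 each): envelope 6 is the highest-numbered option available, probability 1; weight (1/6)·1 = 1/6 each.
If it is in envelope 6 (prior 1/6): the presenter opened envelope 6, so this case is ruled out; weight (1/6)·0 = 0.
The weights sum to 5/6.
So P(the cheque in envelope 5 | the presenter opened envelope 6) = (1/6) / (5/6) = 1/5.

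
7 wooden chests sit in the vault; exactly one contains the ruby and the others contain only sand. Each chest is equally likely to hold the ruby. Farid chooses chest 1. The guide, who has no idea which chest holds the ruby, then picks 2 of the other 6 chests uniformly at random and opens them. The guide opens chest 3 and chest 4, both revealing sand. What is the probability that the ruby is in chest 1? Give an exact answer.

1/5

Apply Bayes' rule, conditioning on where the ruby actually is.
If it is in any of chests 1, 2, 5, 6, and 7 (prior 1/7 each): the guide picks exactly this set with probability 1/15 regardless, and none is the prize; weight (1/7)·(1/15) = 1/105 each.
If it is in either of chests 3 and 4 (prior 1/7 each): that chest was opened and seen not to hold the prize — ruled out; weight (1/7)·0 = 0 each.
The weights sum to 1/21.
So P(the ruby in chest 1 | the guide opened chest 3 and chest 4) = (1/105) / (1/21) = 1/5.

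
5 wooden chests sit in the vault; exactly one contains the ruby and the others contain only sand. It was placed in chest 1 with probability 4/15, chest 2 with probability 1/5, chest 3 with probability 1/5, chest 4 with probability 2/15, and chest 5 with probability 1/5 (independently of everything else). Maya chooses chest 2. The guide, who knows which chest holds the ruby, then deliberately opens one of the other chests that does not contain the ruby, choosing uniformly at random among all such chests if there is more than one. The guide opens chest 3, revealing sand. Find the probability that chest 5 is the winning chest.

4/15

Consider each possible location of the ruby in turn.
If it is in chest 1 (prior 4/15): the guide has 3 equally likely choices, so probability 1/3; weight (4/15)·(1/3) = 4/45.
If it is in chest 2 (prior 1/5): the guide has 4 equally likely choices, so probability 1/4; weight (1/5)·(1/4) = 1/20.
If it is in chest 3 (prior 1/5): the guide opened chest 3, so this case is ruled out; weight (1/5)·0 = 0.
If it is in chest 4 (prior 2/15): the guide has 3 equally likely choices, so probability 1/3; weight (2/15)·(1/3) = 2/45.
If it is in chest 5 (prior 1/5): the guide has 3 equally likely choices, so probability 1/3; weight (1/5)·(1/3) = 1/15.
The weights sum to 1/4.
So P(the ruby in chest 5 | the guide opened chest 3) = (1/15) / (1/4) = 4/15.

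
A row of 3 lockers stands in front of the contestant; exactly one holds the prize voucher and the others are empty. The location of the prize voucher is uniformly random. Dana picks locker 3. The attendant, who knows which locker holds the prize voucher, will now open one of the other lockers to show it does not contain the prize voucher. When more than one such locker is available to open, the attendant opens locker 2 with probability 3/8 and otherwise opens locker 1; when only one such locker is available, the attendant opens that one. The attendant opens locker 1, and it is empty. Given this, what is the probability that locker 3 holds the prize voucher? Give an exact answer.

Apply Bayes' rule, conditioning on where the prize voucher actually is.
If it is in locker 1 (prior 1/3): the attendant opened locker 1, so this case is ruled out; weight (1/3)·0 = 0.
If it is in locker 2 (prior 1/3): only locker 1 is available, probability 1; weight (1/3)·1 = 1/3.
If it is in locker 3 (prior 1/3): locker 2 is available but not opened, probability 5/8; weight (1/3)·(5/8) = 5/24.
The weights sum to 13/24.
So P(the prize voucher in locker 3 | the attendant opened locker 1) = (5/24) / (13/24) = 5/13.

5/13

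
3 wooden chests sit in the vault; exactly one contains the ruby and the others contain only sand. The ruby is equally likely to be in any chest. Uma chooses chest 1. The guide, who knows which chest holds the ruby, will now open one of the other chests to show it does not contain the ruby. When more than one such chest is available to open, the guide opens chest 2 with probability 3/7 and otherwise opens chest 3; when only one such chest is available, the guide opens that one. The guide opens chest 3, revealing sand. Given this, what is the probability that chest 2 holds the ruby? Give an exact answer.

Consider each possible location of the ruby in turn.
If it is in chest 1 (prior 1/3): chest 2 is available but not opened, probability 4/7; weight (1/3)·(4/7) = 4/21.
If it is in chest 2 (prior 1/3): only chest 3 is available, probability 1; weight (1/3)·1 = 1/3.
If it is in chest 3 (prior 1/3): the guide opened chest 3, so this case is ruled out; weight (1/3)·0 = 0.
The weights sum to 11/21.
So P(the ruby in chest 2 | the guide opened chest 3) = (1/3) / (11/21) = 7/11.

7/11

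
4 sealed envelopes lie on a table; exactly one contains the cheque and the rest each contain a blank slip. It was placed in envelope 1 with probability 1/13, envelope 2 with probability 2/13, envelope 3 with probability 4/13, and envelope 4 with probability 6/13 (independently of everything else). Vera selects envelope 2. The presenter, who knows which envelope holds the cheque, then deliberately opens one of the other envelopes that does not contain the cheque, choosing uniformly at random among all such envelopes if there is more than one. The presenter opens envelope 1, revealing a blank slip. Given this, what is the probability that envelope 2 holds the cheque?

Apply Bayes' rule, conditioning on where the cheque actually is.
If it is in envelope 1 (prior 1/13): the presenter opened envelope 1, so this case is ruled out; weight (1/13)·0 = 0.
If it is in envelope 2 (prior 2/13): the presenter has 3 equally likely choices, so probability 1/3; weight (2/13)·(1/3) = 2/39.
If it is in envelope 3 (prior 4/13): the presenter has 2 equally likely choices, so probability 1/2; weight (4/13)·(1/2) = 2/13.
If it is in envelope 4 (prior 6/13): the presenter has 2 equally likely choices, so probability 1/2; weight (6/13)·(1/2) = 3/13.
The weights sum to 17/39.
So P(the cheque in envelope 2 | the presenter opened envelope 1) = (2/39) / (17/39) = 2/17.

2/17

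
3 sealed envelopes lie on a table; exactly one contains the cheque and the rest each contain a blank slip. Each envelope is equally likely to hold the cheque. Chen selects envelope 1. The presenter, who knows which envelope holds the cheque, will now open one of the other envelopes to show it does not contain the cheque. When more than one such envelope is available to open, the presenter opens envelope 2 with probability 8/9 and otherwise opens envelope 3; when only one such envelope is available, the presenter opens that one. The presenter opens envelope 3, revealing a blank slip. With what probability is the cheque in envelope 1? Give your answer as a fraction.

1/10

Condition on the true location of the cheque.
If it is in envelope 1 (prior 1/3): envelope 2 is available but not opened, probability 1/9; weight (1/3)·(1/9) = 1/27.
If it is in envelope 2 (prior 1/3): only envelope 3 is available, probability 1; weight (1/3)·1 = 1/3.
If it is in envelope 3 (prior 1/3): the presenter opened envelope 3, so this case is ruled out; weight (1/3)·0 = 0.
The weights sum to 10/27.
So P(the cheque in envelope 1 | the presenter opened envelope 3) = (1/27) / (10/27) = 1/10.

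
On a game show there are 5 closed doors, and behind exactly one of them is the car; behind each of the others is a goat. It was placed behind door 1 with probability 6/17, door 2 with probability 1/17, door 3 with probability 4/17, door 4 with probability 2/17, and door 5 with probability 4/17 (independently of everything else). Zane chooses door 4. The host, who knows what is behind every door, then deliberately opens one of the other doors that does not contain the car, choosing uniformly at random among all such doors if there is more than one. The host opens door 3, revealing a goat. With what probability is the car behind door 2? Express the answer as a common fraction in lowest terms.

2/25

Condition on the true location of the car.
If it is behind door 1 (prior 6/17): the host has 3 equally likely choices, so probability 1/3; weight (6/17)·(1/3) = 2/17.
If it is behind door 2 (prior 1/17): the host has 3 equally likely choices, so probability 1/3; weight (1/17)·(1/3) = 1/51.
If it is behind door 3 (prior 4/17): the host opened door 3, so this case is ruled out; weight (4/17)·0 = 0.
If it is behind door 4 (prior 2/17): the host has 4 equally likely choices, so probability 1/4; weight (2/17)·(1/4) = 1/34.
If it is behind door 5 (prior 4/17): the host has 3 equally likely choices, so probability 1/3; weight (4/17)·(1/3) = 4/51.
The weights sum to 25/102.
So P(the car behind door 2 | the host opened door 3) = (1/51) / (25/102) = 2/25.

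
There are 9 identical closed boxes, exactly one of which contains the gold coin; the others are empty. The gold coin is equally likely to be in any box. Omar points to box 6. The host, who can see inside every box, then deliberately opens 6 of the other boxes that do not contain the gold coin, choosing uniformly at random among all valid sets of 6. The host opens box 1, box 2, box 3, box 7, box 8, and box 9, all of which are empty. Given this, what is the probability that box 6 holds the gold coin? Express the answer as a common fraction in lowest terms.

1/9

Apply Bayes' rule, conditioning on where the gold coin actually is.
If it is in any of boxes 1, 2, 3, 7, 8, and 9 (prior 1/9 each): that box was opened and seen not to hold the prize — ruled out; weight (1/9)·0 = 0 each.
If it is in either of boxes 4 and 5 (prior 1/9 each): the host has 7 equally likely choices, so probability 1/7; weight (1/9)·(1/7) = 1/63 each.
If it is in box 6 (prior 1/9): the host has 28 equally likely choices, so probability 1/28; weight (1/9)·(1/28) = 1/252.
The weights sum to 1/28.
So P(the gold coin in box 6 | the host opened box 1, box 2, box 3, box 7, box 8, and box 9) = (1/252) / (1/28) = 1/9.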